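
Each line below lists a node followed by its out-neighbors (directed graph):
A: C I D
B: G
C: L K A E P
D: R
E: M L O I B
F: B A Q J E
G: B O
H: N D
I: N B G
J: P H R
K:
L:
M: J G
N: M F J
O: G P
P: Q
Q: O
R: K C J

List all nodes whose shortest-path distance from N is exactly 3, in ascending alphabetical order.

C, D, I, K, L, O

Level 0: N
Level 1: F, J, M
Level 2: A, B, E, G, H, P, Q, R
Level 3: C, D, I, K, L, O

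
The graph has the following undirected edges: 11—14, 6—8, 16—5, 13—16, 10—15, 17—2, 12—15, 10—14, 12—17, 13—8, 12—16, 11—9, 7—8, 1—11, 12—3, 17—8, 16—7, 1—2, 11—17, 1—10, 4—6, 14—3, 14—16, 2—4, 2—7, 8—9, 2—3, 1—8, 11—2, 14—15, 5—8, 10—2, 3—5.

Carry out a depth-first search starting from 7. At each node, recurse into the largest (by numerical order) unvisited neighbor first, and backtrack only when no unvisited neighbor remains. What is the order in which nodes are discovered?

Visit 7
7 → 16
16 → 14
14 → 15
15 → 12
12 → 17
17 → 11
11 → 9
9 → 8
8 → 13
8 → 6
6 → 4
4 → 2
2 → 10
10 → 1
2 → 3
3 → 5

7 -> 16 -> 14 -> 15 -> 12 -> 17 -> 11 -> 9 -> 8 -> 13 -> 6 -> 4 -> 2 -> 10 -> 1 -> 3 -> 5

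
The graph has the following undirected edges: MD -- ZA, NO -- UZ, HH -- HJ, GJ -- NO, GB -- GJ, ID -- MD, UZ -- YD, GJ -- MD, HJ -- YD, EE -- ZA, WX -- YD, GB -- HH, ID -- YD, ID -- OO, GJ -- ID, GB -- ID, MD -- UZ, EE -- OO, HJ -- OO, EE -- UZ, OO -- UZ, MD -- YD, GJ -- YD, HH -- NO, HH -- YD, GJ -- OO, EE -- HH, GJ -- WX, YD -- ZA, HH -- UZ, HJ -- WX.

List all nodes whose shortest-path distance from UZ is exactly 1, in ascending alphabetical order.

Level 0: UZ
Level 1: EE, HH, MD, NO, OO, YD
Level 2: GB, GJ, HJ, ID, WX, ZA

EE, HH, MD, NO, OO, YD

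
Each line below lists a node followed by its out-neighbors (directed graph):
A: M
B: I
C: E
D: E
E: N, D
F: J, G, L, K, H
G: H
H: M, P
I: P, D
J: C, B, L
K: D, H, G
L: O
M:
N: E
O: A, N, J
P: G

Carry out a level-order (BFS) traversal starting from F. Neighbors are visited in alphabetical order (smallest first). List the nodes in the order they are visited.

F -> G -> H -> J -> K -> L -> M -> P -> B -> C -> D -> O -> I -> E -> A -> N

Visit F; enqueue G, H, J, K, L → queue [G, H, J, K, L]
Visit G → queue [H, J, K, L]
Visit H; enqueue M, P → queue [J, K, L, M, P]
Visit J; enqueue B, C → queue [K, L, M, P, B, C]
Visit K; enqueue D → queue [L, M, P, B, C, D]
Visit L; enqueue O → queue [M, P, B, C, D, O]
Visit M → queue [P, B, C, D, O]
Visit P → queue [B, C, D, O]
Visit B; enqueue I → queue [C, D, O, I]
Visit C; enqueue E → queue [D, O, I, E]
Visit D → queue [O, I, E]
Visit O; enqueue A, N → queue [I, E, A, N]
Visit I → queue [E, A, N]
Visit E → queue [A, N]
Visit A → queue [N]
Visit N → queue []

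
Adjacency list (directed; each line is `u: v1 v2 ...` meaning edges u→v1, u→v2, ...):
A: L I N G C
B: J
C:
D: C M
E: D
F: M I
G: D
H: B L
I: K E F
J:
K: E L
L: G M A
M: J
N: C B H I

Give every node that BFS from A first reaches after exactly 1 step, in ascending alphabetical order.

Level 0: A
Level 1: C, G, I, L, N
Level 2: B, D, E, F, H, K, M
Level 3: J

C, G, I, L, N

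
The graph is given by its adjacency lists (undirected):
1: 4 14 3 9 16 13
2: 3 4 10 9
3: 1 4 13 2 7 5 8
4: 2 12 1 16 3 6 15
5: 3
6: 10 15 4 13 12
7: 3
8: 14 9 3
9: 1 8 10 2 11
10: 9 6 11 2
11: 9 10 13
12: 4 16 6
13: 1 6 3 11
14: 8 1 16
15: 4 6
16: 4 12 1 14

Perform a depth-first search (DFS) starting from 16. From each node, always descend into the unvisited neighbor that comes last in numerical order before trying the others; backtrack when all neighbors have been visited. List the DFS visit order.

16 -> 14 -> 8 -> 9 -> 11 -> 13 -> 6 -> 15 -> 4 -> 12 -> 3 -> 7 -> 5 -> 2 -> 10 -> 1

Visit 16
16 → 14
14 → 8
8 → 9
9 → 11
11 → 13
13 → 6
6 → 15
15 → 4
4 → 12
4 → 3
3 → 7
3 → 5
3 → 2
2 → 10
3 → 1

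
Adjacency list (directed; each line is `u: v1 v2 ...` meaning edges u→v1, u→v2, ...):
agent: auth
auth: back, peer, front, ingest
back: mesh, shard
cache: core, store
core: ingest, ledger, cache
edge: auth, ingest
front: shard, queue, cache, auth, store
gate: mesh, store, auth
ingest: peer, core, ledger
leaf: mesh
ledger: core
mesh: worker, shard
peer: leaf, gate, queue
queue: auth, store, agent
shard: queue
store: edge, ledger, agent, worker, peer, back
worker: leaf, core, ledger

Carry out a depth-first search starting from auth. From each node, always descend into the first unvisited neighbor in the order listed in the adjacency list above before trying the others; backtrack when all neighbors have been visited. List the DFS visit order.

Visit auth
auth → back
back → mesh
mesh → worker
worker → leaf
worker → core
core → ingest
ingest → peer
peer → gate
gate → store
store → edge
store → ledger
store → agent
peer → queue
core → cache
mesh → shard
auth → front

auth, back, mesh, worker, leaf, core, ingest, peer, gate, store, edge, ledger, agent, queue, cache, shard, front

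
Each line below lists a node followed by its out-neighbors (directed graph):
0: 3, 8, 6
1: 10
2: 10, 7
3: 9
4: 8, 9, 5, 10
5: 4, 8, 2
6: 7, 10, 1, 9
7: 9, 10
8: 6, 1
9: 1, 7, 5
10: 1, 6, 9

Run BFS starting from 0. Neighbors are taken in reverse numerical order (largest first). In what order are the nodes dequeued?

0 8 6 3 1 10 9 7 5 4 2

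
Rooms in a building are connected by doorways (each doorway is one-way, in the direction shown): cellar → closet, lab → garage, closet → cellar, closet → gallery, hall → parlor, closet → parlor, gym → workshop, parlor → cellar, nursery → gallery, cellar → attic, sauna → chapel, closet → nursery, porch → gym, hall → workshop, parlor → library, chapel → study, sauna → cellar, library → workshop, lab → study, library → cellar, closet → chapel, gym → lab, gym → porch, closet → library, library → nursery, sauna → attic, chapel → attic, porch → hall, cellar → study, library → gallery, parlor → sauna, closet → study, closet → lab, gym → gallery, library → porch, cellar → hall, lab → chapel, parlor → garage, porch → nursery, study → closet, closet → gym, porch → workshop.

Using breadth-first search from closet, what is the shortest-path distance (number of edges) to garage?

Level 0: closet
Level 1: cellar, chapel, gallery, gym, lab, library, nursery, parlor, study
Level 2: attic, garage, hall, porch, sauna, workshop
garage first appears at level 2.

2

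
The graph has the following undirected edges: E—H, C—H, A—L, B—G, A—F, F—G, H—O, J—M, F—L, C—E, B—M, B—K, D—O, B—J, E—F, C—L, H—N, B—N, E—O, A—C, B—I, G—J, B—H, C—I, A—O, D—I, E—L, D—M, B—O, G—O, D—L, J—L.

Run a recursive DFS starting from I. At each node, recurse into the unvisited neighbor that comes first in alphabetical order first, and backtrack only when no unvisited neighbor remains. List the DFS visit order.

I → B → G → F → A → C → E → H → N → O → D → L → J → M → K

Visit I
I → B
B → G
G → F
F → A
A → C
C → E
E → H
H → N
H → O
O → D
D → L
L → J
J → M
B → K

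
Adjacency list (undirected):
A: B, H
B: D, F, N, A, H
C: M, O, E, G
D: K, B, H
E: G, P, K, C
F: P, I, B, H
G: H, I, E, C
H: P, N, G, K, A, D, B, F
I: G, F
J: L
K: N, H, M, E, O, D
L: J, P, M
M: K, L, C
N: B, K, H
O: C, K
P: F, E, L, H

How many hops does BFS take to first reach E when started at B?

3

Level 0: B
Level 1: A, D, F, H, N
Level 2: G, I, K, P
Level 3: C, E, L, M, O
Level 4: J
E first appears at level 3.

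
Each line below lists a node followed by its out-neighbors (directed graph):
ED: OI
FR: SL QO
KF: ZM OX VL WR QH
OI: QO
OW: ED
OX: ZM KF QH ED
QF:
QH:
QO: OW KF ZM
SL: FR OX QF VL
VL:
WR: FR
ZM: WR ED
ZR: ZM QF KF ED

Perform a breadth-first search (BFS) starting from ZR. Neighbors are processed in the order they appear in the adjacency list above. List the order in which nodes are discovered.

Visit ZR; enqueue ZM, QF, KF, ED → queue [ZM, QF, KF, ED]
Visit ZM; enqueue WR → queue [QF, KF, ED, WR]
Visit QF → queue [KF, ED, WR]
Visit KF; enqueue OX, VL, QH → queue [ED, WR, OX, VL, QH]
Visit ED; enqueue OI → queue [WR, OX, VL, QH, OI]
Visit WR; enqueue FR → queue [OX, VL, QH, OI, FR]
Visit OX → queue [VL, QH, OI, FR]
Visit VL → queue [QH, OI, FR]
Visit QH → queue [OI, FR]
Visit OI; enqueue QO → queue [FR, QO]
Visit FR; enqueue SL → queue [QO, SL]
Visit QO; enqueue OW → queue [SL, OW]
Visit SL → queue [OW]
Visit OW → queue []

ZR → ZM → QF → KF → ED → WR → OX → VL → QH → OI → FR → QO → SL → OW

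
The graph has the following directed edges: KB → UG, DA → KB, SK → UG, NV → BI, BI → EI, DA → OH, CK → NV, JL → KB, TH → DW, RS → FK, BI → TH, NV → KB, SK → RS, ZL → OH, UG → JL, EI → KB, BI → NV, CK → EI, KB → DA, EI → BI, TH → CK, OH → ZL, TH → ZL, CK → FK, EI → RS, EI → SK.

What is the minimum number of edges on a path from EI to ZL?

Level 0: EI
Level 1: BI, KB, RS, SK
Level 2: DA, FK, NV, TH, UG
Level 3: CK, DW, JL, OH, ZL
ZL first appears at level 3.

3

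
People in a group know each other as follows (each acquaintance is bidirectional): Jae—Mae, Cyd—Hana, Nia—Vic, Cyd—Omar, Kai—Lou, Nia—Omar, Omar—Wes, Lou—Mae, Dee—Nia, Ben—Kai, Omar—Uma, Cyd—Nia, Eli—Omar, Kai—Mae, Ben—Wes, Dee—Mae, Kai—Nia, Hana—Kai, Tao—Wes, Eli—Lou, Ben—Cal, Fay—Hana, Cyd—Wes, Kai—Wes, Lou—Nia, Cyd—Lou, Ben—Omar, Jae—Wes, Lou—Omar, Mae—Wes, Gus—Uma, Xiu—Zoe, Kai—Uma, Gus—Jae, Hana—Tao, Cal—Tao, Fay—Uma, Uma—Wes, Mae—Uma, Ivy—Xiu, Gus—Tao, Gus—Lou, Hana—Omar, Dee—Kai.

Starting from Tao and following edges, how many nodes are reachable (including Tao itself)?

18

BFS from Tao visits: Tao, Wes, Hana, Gus, Cal, Uma, Omar, Mae, Kai, Jae, Cyd, Ben, Fay, Lou, Nia, Eli, Dee, Vic
Reachable nodes: 18 of 21 total.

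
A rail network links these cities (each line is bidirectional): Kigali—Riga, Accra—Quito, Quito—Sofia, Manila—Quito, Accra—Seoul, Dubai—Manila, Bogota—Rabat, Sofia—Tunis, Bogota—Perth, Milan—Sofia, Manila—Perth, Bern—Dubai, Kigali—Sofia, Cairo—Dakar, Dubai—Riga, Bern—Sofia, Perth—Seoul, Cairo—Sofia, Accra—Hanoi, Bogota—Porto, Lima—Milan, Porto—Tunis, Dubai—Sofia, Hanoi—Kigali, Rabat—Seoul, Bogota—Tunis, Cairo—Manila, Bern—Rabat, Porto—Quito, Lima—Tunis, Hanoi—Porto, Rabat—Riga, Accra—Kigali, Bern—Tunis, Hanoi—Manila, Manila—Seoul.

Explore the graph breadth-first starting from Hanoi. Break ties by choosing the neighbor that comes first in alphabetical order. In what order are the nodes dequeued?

Hanoi → Accra → Kigali → Manila → Porto → Quito → Seoul → Riga → Sofia → Cairo → Dubai → Perth → Bogota → Tunis → Rabat → Bern → Milan → Dakar → Lima

Visit Hanoi; enqueue Accra, Kigali, Manila, Porto → queue [Accra, Kigali, Manila, Porto]
Visit Accra; enqueue Quito, Seoul → queue [Kigali, Manila, Porto, Quito, Seoul]
Visit Kigali; enqueue Riga, Sofia → queue [Manila, Porto, Quito, Seoul, Riga, Sofia]
Visit Manila; enqueue Cairo, Dubai, Perth → queue [Porto, Quito, Seoul, Riga, Sofia, Cairo, Dubai, Perth]
Visit Porto; enqueue Bogota, Tunis → queue [Quito, Seoul, Riga, Sofia, Cairo, Dubai, Perth, Bogota, Tunis]
Visit Quito → queue [Seoul, Riga, Sofia, Cairo, Dubai, Perth, Bogota, Tunis]
Visit Seoul; enqueue Rabat → queue [Riga, Sofia, Cairo, Dubai, Perth, Bogota, Tunis, Rabat]
Visit Riga → queue [Sofia, Cairo, Dubai, Perth, Bogota, Tunis, Rabat]
Visit Sofia; enqueue Bern, Milan → queue [Cairo, Dubai, Perth, Bogota, Tunis, Rabat, Bern, Milan]
Visit Cairo; enqueue Dakar → queue [Dubai, Perth, Bogota, Tunis, Rabat, Bern, Milan, Dakar]
Visit Dubai → queue [Perth, Bogota, Tunis, Rabat, Bern, Milan, Dakar]
Visit Perth → queue [Bogota, Tunis, Rabat, Bern, Milan, Dakar]
Visit Bogota → queue [Tunis, Rabat, Bern, Milan, Dakar]
Visit Tunis; enqueue Lima → queue [Rabat, Bern, Milan, Dakar, Lima]
Visit Rabat → queue [Bern, Milan, Dakar, Lima]
Visit Bern → queue [Milan, Dakar, Lima]
Visit Milan → queue [Dakar, Lima]
Visit Dakar → queue [Lima]
Visit Lima → queue []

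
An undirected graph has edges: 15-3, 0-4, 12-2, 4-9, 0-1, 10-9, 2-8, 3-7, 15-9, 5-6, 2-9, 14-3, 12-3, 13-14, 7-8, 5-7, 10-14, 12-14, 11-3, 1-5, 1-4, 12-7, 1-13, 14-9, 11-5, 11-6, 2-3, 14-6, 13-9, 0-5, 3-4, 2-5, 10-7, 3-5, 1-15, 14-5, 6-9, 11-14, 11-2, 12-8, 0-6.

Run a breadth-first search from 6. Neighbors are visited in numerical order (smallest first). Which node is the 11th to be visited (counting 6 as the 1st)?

7

Visit 6; enqueue 0, 5, 9, 11, 14 → queue [0, 5, 9, 11, 14]
Visit 0; enqueue 1, 4 → queue [5, 9, 11, 14, 1, 4]
Visit 5; enqueue 2, 3, 7 → queue [9, 11, 14, 1, 4, 2, 3, 7]
Visit 9; enqueue 10, 13, 15 → queue [11, 14, 1, 4, 2, 3, 7, 10, 13, 15]
Visit 11 → queue [14, 1, 4, 2, 3, 7, 10, 13, 15]
Visit 14; enqueue 12 → queue [1, 4, 2, 3, 7, 10, 13, 15, 12]
Visit 1 → queue [4, 2, 3, 7, 10, 13, 15, 12]
Visit 4 → queue [2, 3, 7, 10, 13, 15, 12]
Visit 2; enqueue 8 → queue [3, 7, 10, 13, 15, 12, 8]
Visit 3 → queue [7, 10, 13, 15, 12, 8]
Visit 7 → queue [10, 13, 15, 12, 8]
Visit 10 → queue [13, 15, 12, 8]
Visit 13 → queue [15, 12, 8]
Visit 15 → queue [12, 8]
Visit 12 → queue [8]
Visit 8 → queue []

Visit order: 6, 0, 5, 9, 11, 14, 1, 4, 2, 3, 7, 10, 13, 15, 12, 8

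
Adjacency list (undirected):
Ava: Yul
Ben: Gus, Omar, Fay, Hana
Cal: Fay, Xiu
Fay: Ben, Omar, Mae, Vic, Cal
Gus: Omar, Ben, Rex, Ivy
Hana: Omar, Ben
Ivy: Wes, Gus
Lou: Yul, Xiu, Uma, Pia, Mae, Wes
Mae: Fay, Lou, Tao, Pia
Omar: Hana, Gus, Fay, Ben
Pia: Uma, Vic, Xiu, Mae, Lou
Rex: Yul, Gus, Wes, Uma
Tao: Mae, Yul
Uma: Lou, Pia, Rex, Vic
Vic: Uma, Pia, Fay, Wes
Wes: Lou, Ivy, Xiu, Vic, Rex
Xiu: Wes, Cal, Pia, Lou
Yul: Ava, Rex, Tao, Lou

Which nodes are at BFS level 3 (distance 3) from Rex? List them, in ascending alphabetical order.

Level 0: Rex
Level 1: Gus, Uma, Wes, Yul
Level 2: Ava, Ben, Ivy, Lou, Omar, Pia, Tao, Vic, Xiu
Level 3: Cal, Fay, Hana, Mae

Cal, Fay, Hana, Mae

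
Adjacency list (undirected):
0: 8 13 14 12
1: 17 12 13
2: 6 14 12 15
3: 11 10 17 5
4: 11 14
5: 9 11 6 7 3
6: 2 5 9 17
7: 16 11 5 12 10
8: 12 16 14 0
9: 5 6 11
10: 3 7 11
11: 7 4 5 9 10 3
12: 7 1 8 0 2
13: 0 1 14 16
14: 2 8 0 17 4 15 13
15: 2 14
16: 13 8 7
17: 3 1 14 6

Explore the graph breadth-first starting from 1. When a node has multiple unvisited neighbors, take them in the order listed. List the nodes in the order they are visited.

1, 17, 12, 13, 3, 14, 6, 7, 8, 0, 2, 16, 11, 10, 5, 4, 15, 9

Visit 1; enqueue 17, 12, 13 → queue [17, 12, 13]
Visit 17; enqueue 3, 14, 6 → queue [12, 13, 3, 14, 6]
Visit 12; enqueue 7, 8, 0, 2 → queue [13, 3, 14, 6, 7, 8, 0, 2]
Visit 13; enqueue 16 → queue [3, 14, 6, 7, 8, 0, 2, 16]
Visit 3; enqueue 11, 10, 5 → queue [14, 6, 7, 8, 0, 2, 16, 11, 10, 5]
Visit 14; enqueue 4, 15 → queue [6, 7, 8, 0, 2, 16, 11, 10, 5, 4, 15]
Visit 6; enqueue 9 → queue [7, 8, 0, 2, 16, 11, 10, 5, 4, 15, 9]
Visit 7 → queue [8, 0, 2, 16, 11, 10, 5, 4, 15, 9]
Visit 8 → queue [0, 2, 16, 11, 10, 5, 4, 15, 9]
Visit 0 → queue [2, 16, 11, 10, 5, 4, 15, 9]
Visit 2 → queue [16, 11, 10, 5, 4, 15, 9]
Visit 16 → queue [11, 10, 5, 4, 15, 9]
Visit 11 → queue [10, 5, 4, 15, 9]
Visit 10 → queue [5, 4, 15, 9]
Visit 5 → queue [4, 15, 9]
Visit 4 → queue [15, 9]
Visit 15 → queue [9]
Visit 9 → queue []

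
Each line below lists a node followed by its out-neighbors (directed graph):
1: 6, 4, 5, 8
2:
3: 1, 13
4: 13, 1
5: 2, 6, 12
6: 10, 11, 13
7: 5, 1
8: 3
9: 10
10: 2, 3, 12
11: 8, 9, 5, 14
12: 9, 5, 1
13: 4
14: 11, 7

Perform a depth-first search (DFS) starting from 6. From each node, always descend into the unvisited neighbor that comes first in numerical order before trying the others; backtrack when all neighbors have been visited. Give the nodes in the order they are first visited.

Visit 6
6 → 10
10 → 2
10 → 3
3 → 1
1 → 4
4 → 13
1 → 5
5 → 12
12 → 9
1 → 8
6 → 11
11 → 14
14 → 7

6, 10, 2, 3, 1, 4, 13, 5, 12, 9, 8, 11, 14, 7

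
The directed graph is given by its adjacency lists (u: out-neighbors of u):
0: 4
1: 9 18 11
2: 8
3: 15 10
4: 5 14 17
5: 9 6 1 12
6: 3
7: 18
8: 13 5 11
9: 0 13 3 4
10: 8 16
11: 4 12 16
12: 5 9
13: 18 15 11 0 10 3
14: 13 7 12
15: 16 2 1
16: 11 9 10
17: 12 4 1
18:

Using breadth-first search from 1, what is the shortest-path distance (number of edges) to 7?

Level 0: 1
Level 1: 9, 11, 18
Level 2: 0, 3, 4, 12, 13, 16
Level 3: 5, 10, 14, 15, 17
Level 4: 2, 6, 7, 8
7 first appears at level 4.

4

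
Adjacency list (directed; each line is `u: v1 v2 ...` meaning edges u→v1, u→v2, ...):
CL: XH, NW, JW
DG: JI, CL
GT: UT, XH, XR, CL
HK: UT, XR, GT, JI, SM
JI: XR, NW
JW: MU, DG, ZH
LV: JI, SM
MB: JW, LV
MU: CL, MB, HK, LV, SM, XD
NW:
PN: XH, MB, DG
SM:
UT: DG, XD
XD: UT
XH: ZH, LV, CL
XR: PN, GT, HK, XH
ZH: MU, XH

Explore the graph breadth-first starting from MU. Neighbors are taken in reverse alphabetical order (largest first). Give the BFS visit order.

MU XD SM MB LV HK CL UT JW JI XR GT XH NW DG ZH PN

Visit MU; enqueue XD, SM, MB, LV, HK, CL → queue [XD, SM, MB, LV, HK, CL]
Visit XD; enqueue UT → queue [SM, MB, LV, HK, CL, UT]
Visit SM → queue [MB, LV, HK, CL, UT]
Visit MB; enqueue JW → queue [LV, HK, CL, UT, JW]
Visit LV; enqueue JI → queue [HK, CL, UT, JW, JI]
Visit HK; enqueue XR, GT → queue [CL, UT, JW, JI, XR, GT]
Visit CL; enqueue XH, NW → queue [UT, JW, JI, XR, GT, XH, NW]
Visit UT; enqueue DG → queue [JW, JI, XR, GT, XH, NW, DG]
Visit JW; enqueue ZH → queue [JI, XR, GT, XH, NW, DG, ZH]
Visit JI → queue [XR, GT, XH, NW, DG, ZH]
Visit XR; enqueue PN → queue [GT, XH, NW, DG, ZH, PN]
Visit GT → queue [XH, NW, DG, ZH, PN]
Visit XH → queue [NW, DG, ZH, PN]
Visit NW → queue [DG, ZH, PN]
Visit DG → queue [ZH, PN]
Visit ZH → queue [PN]
Visit PN → queue []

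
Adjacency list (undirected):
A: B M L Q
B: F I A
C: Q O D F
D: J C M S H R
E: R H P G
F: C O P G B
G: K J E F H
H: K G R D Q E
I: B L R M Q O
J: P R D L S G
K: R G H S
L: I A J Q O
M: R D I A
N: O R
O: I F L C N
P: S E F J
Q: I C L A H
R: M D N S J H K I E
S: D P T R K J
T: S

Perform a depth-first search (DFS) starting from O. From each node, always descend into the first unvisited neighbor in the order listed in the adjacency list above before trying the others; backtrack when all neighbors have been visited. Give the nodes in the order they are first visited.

O -> I -> B -> F -> C -> Q -> L -> A -> M -> R -> D -> J -> P -> S -> T -> K -> G -> E -> H -> N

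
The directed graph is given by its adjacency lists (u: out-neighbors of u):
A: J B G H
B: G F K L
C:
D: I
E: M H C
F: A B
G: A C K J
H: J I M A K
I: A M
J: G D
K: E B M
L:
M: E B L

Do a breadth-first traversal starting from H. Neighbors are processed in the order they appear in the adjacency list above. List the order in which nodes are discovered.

Visit H; enqueue J, I, M, A, K → queue [J, I, M, A, K]
Visit J; enqueue G, D → queue [I, M, A, K, G, D]
Visit I → queue [M, A, K, G, D]
Visit M; enqueue E, B, L → queue [A, K, G, D, E, B, L]
Visit A → queue [K, G, D, E, B, L]
Visit K → queue [G, D, E, B, L]
Visit G; enqueue C → queue [D, E, B, L, C]
Visit D → queue [E, B, L, C]
Visit E → queue [B, L, C]
Visit B; enqueue F → queue [L, C, F]
Visit L → queue [C, F]
Visit C → queue [F]
Visit F → queue []

H, J, I, M, A, K, G, D, E, B, L, C, F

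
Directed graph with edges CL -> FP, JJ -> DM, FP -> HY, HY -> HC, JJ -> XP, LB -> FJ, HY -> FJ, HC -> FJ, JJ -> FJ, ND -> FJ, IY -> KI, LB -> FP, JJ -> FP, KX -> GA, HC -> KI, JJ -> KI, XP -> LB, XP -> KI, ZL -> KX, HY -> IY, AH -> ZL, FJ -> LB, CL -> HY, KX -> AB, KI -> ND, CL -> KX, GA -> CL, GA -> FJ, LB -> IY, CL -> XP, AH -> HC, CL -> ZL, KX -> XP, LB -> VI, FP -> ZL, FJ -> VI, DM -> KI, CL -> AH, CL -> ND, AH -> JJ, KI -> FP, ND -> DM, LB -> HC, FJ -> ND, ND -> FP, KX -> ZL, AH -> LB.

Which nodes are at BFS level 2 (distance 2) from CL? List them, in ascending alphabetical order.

AB, DM, FJ, GA, HC, IY, JJ, KI, LB

Level 0: CL
Level 1: AH, FP, HY, KX, ND, XP, ZL
Level 2: AB, DM, FJ, GA, HC, IY, JJ, KI, LB
Level 3: VI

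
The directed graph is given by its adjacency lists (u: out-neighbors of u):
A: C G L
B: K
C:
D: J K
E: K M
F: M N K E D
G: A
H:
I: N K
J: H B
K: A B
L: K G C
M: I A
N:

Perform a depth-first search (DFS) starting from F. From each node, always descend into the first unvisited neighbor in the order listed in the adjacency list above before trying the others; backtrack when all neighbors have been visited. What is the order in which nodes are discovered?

Visit F
F → M
M → I
I → N
I → K
K → A
A → C
A → G
A → L
K → B
F → E
F → D
D → J
J → H

F M I N K A C G L B E D J H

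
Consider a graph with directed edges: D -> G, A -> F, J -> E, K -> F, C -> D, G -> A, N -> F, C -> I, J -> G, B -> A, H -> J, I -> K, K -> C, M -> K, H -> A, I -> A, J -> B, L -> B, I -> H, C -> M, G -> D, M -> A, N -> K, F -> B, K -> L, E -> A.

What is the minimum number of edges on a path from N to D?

3

Level 0: N
Level 1: F, K
Level 2: B, C, L
Level 3: A, D, I, M
Level 4: G, H
Level 5: J
Level 6: E
D first appears at level 3.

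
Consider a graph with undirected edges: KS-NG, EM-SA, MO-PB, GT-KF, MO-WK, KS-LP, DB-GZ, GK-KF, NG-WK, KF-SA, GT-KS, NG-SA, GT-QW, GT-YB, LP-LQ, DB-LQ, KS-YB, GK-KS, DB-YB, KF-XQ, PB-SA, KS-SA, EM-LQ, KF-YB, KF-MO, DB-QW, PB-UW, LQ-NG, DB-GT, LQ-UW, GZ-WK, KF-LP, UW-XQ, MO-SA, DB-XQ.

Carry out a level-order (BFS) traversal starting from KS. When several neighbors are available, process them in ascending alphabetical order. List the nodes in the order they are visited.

KS, GK, GT, LP, NG, SA, YB, KF, DB, QW, LQ, WK, EM, MO, PB, XQ, GZ, UW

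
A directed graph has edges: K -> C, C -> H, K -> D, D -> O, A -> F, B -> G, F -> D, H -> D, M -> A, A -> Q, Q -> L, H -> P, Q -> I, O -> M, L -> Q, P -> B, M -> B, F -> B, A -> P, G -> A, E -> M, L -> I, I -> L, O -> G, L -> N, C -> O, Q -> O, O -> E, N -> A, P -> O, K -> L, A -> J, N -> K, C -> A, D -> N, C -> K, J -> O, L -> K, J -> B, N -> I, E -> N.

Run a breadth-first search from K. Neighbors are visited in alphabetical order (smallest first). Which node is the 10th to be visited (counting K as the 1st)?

Q

Visit K; enqueue C, D, L → queue [C, D, L]
Visit C; enqueue A, H, O → queue [D, L, A, H, O]
Visit D; enqueue N → queue [L, A, H, O, N]
Visit L; enqueue I, Q → queue [A, H, O, N, I, Q]
Visit A; enqueue F, J, P → queue [H, O, N, I, Q, F, J, P]
Visit H → queue [O, N, I, Q, F, J, P]
Visit O; enqueue E, G, M → queue [N, I, Q, F, J, P, E, G, M]
Visit N → queue [I, Q, F, J, P, E, G, M]
Visit I → queue [Q, F, J, P, E, G, M]
Visit Q → queue [F, J, P, E, G, M]
Visit F; enqueue B → queue [J, P, E, G, M, B]
Visit J → queue [P, E, G, M, B]
Visit P → queue [E, G, M, B]
Visit E → queue [G, M, B]
Visit G → queue [M, B]
Visit M → queue [B]
Visit B → queue []

Visit order: K, C, D, L, A, H, O, N, I, Q, F, J, P, E, G, M, B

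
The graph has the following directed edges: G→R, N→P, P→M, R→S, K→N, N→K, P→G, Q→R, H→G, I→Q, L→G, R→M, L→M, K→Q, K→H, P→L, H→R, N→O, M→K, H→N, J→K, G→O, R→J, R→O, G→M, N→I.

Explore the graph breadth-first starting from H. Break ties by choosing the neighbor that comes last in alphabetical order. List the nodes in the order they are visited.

Visit H; enqueue R, N, G → queue [R, N, G]
Visit R; enqueue S, O, M, J → queue [N, G, S, O, M, J]
Visit N; enqueue P, K, I → queue [G, S, O, M, J, P, K, I]
Visit G → queue [S, O, M, J, P, K, I]
Visit S → queue [O, M, J, P, K, I]
Visit O → queue [M, J, P, K, I]
Visit M → queue [J, P, K, I]
Visit J → queue [P, K, I]
Visit P; enqueue L → queue [K, I, L]
Visit K; enqueue Q → queue [I, L, Q]
Visit I → queue [L, Q]
Visit L → queue [Q]
Visit Q → queue []

H, R, N, G, S, O, M, J, P, K, I, L, Q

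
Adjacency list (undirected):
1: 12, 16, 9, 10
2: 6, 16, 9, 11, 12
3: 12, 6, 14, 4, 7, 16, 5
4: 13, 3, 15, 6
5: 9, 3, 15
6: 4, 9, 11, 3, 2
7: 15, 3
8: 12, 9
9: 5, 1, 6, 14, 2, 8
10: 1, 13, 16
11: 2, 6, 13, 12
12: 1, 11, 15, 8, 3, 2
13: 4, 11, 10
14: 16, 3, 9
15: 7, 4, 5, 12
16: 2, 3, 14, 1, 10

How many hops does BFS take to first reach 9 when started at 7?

Level 0: 7
Level 1: 3, 15
Level 2: 4, 5, 6, 12, 14, 16
Level 3: 1, 2, 8, 9, 10, 11, 13
9 first appears at level 3.

3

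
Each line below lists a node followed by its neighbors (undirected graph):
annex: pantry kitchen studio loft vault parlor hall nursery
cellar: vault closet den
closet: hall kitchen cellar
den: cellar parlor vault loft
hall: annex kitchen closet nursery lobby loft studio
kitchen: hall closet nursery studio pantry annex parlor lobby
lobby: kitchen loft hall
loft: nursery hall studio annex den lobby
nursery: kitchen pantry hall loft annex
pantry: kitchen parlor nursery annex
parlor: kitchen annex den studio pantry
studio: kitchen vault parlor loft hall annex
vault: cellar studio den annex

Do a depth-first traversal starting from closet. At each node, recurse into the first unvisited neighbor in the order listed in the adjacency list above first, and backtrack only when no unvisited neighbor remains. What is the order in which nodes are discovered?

closet hall annex pantry kitchen nursery loft studio vault cellar den parlor lobby

Visit closet
closet → hall
hall → annex
annex → pantry
pantry → kitchen
kitchen → nursery
nursery → loft
loft → studio
studio → vault
vault → cellar
cellar → den
den → parlor
loft → lobby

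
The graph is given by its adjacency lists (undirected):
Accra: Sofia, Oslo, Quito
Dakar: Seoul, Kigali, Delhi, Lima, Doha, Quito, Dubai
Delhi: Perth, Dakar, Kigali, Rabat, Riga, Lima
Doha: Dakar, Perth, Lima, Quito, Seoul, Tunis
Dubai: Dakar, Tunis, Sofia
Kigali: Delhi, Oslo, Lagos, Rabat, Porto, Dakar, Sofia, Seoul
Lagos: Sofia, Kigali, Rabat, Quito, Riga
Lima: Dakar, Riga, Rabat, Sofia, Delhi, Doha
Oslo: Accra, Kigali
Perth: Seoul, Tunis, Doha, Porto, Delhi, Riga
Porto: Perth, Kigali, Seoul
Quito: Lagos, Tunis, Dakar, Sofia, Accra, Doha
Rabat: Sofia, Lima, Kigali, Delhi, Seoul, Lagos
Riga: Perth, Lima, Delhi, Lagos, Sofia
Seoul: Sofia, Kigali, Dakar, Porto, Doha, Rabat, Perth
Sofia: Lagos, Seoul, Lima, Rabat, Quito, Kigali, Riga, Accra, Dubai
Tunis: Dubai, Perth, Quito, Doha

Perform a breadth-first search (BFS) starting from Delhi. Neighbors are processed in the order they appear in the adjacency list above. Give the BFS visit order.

Visit Delhi; enqueue Perth, Dakar, Kigali, Rabat, Riga, Lima → queue [Perth, Dakar, Kigali, Rabat, Riga, Lima]
Visit Perth; enqueue Seoul, Tunis, Doha, Porto → queue [Dakar, Kigali, Rabat, Riga, Lima, Seoul, Tunis, Doha, Porto]
Visit Dakar; enqueue Quito, Dubai → queue [Kigali, Rabat, Riga, Lima, Seoul, Tunis, Doha, Porto, Quito, Dubai]
Visit Kigali; enqueue Oslo, Lagos, Sofia → queue [Rabat, Riga, Lima, Seoul, Tunis, Doha, Porto, Quito, Dubai, Oslo, Lagos, Sofia]
Visit Rabat → queue [Riga, Lima, Seoul, Tunis, Doha, Porto, Quito, Dubai, Oslo, Lagos, Sofia]
Visit Riga → queue [Lima, Seoul, Tunis, Doha, Porto, Quito, Dubai, Oslo, Lagos, Sofia]
Visit Lima → queue [Seoul, Tunis, Doha, Porto, Quito, Dubai, Oslo, Lagos, Sofia]
Visit Seoul → queue [Tunis, Doha, Porto, Quito, Dubai, Oslo, Lagos, Sofia]
Visit Tunis → queue [Doha, Porto, Quito, Dubai, Oslo, Lagos, Sofia]
Visit Doha → queue [Porto, Quito, Dubai, Oslo, Lagos, Sofia]
Visit Porto → queue [Quito, Dubai, Oslo, Lagos, Sofia]
Visit Quito; enqueue Accra → queue [Dubai, Oslo, Lagos, Sofia, Accra]
Visit Dubai → queue [Oslo, Lagos, Sofia, Accra]
Visit Oslo → queue [Lagos, Sofia, Accra]
Visit Lagos → queue [Sofia, Accra]
Visit Sofia → queue [Accra]
Visit Accra → queue []

Delhi, Perth, Dakar, Kigali, Rabat, Riga, Lima, Seoul, Tunis, Doha, Porto, Quito, Dubai, Oslo, Lagos, Sofia, Accra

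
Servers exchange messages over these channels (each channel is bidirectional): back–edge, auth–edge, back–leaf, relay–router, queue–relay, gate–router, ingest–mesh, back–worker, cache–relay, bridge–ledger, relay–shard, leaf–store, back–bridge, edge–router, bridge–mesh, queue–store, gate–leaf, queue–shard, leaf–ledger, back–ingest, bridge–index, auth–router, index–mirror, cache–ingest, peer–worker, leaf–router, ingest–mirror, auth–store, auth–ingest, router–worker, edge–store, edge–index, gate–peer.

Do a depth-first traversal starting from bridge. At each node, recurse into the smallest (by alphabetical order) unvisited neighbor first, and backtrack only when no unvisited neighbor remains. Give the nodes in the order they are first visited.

Visit bridge
bridge → back
back → edge
edge → auth
auth → ingest
ingest → cache
cache → relay
relay → queue
queue → shard
queue → store
store → leaf
leaf → gate
gate → peer
peer → worker
worker → router
leaf → ledger
ingest → mesh
ingest → mirror
mirror → index

bridge -> back -> edge -> auth -> ingest -> cache -> relay -> queue -> shard -> store -> leaf -> gate -> peer -> worker -> router -> ledger -> mesh -> mirror -> index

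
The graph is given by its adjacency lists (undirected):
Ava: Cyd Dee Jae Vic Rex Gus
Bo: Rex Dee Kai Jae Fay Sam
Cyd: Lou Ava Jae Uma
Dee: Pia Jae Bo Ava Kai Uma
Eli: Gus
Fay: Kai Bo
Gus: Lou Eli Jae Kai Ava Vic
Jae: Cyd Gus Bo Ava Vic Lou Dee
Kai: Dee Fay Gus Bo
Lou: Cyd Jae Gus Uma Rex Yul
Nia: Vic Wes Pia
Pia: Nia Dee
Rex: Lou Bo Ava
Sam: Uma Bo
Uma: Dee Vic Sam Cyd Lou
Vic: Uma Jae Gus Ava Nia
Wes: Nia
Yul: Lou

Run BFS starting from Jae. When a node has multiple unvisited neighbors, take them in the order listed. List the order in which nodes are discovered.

Jae -> Cyd -> Gus -> Bo -> Ava -> Vic -> Lou -> Dee -> Uma -> Eli -> Kai -> Rex -> Fay -> Sam -> Nia -> Yul -> Pia -> Wes

Visit Jae; enqueue Cyd, Gus, Bo, Ava, Vic, Lou, Dee → queue [Cyd, Gus, Bo, Ava, Vic, Lou, Dee]
Visit Cyd; enqueue Uma → queue [Gus, Bo, Ava, Vic, Lou, Dee, Uma]
Visit Gus; enqueue Eli, Kai → queue [Bo, Ava, Vic, Lou, Dee, Uma, Eli, Kai]
Visit Bo; enqueue Rex, Fay, Sam → queue [Ava, Vic, Lou, Dee, Uma, Eli, Kai, Rex, Fay, Sam]
Visit Ava → queue [Vic, Lou, Dee, Uma, Eli, Kai, Rex, Fay, Sam]
Visit Vic; enqueue Nia → queue [Lou, Dee, Uma, Eli, Kai, Rex, Fay, Sam, Nia]
Visit Lou; enqueue Yul → queue [Dee, Uma, Eli, Kai, Rex, Fay, Sam, Nia, Yul]
Visit Dee; enqueue Pia → queue [Uma, Eli, Kai, Rex, Fay, Sam, Nia, Yul, Pia]
Visit Uma → queue [Eli, Kai, Rex, Fay, Sam, Nia, Yul, Pia]
Visit Eli → queue [Kai, Rex, Fay, Sam, Nia, Yul, Pia]
Visit Kai → queue [Rex, Fay, Sam, Nia, Yul, Pia]
Visit Rex → queue [Fay, Sam, Nia, Yul, Pia]
Visit Fay → queue [Sam, Nia, Yul, Pia]
Visit Sam → queue [Nia, Yul, Pia]
Visit Nia; enqueue Wes → queue [Yul, Pia, Wes]
Visit Yul → queue [Pia, Wes]
Visit Pia → queue [Wes]
Visit Wes → queue []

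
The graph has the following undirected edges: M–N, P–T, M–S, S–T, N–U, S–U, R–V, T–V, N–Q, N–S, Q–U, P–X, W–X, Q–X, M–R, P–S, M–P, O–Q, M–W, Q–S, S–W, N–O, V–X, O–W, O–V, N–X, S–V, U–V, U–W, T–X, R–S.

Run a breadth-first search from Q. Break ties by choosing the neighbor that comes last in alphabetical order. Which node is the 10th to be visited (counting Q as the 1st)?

P

Visit Q; enqueue X, U, S, O, N → queue [X, U, S, O, N]
Visit X; enqueue W, V, T, P → queue [U, S, O, N, W, V, T, P]
Visit U → queue [S, O, N, W, V, T, P]
Visit S; enqueue R, M → queue [O, N, W, V, T, P, R, M]
Visit O → queue [N, W, V, T, P, R, M]
Visit N → queue [W, V, T, P, R, M]
Visit W → queue [V, T, P, R, M]
Visit V → queue [T, P, R, M]
Visit T → queue [P, R, M]
Visit P → queue [R, M]
Visit R → queue [M]
Visit M → queue []

Visit order: Q, X, U, S, O, N, W, V, T, P, R, M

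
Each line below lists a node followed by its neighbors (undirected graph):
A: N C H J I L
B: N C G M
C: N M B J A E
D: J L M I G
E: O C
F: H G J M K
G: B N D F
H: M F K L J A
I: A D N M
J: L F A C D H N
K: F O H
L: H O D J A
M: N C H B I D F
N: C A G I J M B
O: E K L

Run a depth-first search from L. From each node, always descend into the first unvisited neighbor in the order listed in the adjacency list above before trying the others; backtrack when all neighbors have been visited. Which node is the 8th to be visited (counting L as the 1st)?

D

Visit L
L → H
H → M
M → N
N → C
C → B
B → G
G → D
D → J
J → F
F → K
K → O
O → E
J → A
A → I

Visit order: L, H, M, N, C, B, G, D, J, F, K, O, E, A, I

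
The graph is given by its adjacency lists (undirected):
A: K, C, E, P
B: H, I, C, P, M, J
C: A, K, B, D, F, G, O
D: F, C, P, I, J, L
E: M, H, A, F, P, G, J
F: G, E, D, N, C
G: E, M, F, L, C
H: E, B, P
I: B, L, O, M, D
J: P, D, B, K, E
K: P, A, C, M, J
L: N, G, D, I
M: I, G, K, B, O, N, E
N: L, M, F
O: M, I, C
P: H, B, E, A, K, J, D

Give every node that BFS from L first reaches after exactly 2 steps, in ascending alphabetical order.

Level 0: L
Level 1: D, G, I, N
Level 2: B, C, E, F, J, M, O, P
Level 3: A, H, K

B, C, E, F, J, M, O, P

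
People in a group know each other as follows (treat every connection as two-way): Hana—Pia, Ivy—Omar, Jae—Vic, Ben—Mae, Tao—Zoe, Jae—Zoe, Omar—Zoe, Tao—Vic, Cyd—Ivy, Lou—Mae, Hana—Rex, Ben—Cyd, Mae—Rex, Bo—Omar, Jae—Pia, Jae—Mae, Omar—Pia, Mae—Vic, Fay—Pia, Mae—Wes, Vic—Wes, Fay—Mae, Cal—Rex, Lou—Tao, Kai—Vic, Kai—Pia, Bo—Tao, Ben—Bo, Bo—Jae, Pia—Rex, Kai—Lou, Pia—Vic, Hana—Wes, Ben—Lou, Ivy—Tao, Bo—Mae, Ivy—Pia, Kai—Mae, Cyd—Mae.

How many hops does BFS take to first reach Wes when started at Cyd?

2

Level 0: Cyd
Level 1: Ben, Ivy, Mae
Level 2: Bo, Fay, Jae, Kai, Lou, Omar, Pia, Rex, Tao, Vic, Wes
Level 3: Cal, Hana, Zoe
Wes first appears at level 2.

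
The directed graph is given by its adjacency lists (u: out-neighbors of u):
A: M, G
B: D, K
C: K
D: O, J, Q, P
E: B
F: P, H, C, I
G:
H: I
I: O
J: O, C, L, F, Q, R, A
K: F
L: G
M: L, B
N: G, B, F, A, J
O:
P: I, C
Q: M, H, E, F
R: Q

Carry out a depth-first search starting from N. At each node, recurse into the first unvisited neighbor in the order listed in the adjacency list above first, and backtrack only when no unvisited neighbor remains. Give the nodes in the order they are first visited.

Visit N
N → G
N → B
B → D
D → O
D → J
J → C
C → K
K → F
F → P
P → I
F → H
J → L
J → Q
Q → M
Q → E
J → R
J → A

N G B D O J C K F P I H L Q M E R A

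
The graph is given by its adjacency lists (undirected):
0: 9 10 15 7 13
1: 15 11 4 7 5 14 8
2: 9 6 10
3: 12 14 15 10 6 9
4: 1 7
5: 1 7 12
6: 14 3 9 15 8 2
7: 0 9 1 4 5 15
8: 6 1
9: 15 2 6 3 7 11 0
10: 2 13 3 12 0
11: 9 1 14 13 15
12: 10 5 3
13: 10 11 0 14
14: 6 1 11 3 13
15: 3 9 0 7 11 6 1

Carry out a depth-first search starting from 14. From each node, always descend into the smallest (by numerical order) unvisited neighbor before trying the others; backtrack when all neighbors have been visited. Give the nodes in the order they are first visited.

Visit 14
14 → 1
1 → 4
4 → 7
7 → 0
0 → 9
9 → 2
2 → 6
6 → 3
3 → 10
10 → 12
12 → 5
10 → 13
13 → 11
11 → 15
6 → 8

14 → 1 → 4 → 7 → 0 → 9 → 2 → 6 → 3 → 10 → 12 → 5 → 13 → 11 → 15 → 8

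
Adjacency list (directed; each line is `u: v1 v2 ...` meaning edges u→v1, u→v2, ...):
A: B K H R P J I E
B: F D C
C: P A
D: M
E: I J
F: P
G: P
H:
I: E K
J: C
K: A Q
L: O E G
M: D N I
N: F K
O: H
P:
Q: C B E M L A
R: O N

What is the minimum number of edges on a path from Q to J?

Level 0: Q
Level 1: A, B, C, E, L, M
Level 2: D, F, G, H, I, J, K, N, O, P, R
J first appears at level 2.

2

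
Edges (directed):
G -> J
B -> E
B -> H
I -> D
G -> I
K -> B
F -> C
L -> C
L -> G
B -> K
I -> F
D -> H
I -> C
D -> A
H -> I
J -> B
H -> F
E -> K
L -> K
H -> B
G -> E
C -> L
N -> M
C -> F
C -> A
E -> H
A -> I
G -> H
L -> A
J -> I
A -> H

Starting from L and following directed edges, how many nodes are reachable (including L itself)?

12

BFS from L visits: L, A, C, G, K, H, I, F, E, J, B, D
Reachable nodes: 12 of 14 total.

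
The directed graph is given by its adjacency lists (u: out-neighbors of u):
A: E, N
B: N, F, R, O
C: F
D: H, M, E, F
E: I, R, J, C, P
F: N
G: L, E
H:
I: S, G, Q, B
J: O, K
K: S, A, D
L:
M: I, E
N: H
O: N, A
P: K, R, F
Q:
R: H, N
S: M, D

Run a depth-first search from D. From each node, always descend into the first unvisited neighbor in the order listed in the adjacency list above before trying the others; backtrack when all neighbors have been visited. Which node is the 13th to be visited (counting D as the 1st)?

Visit D
D → H
D → M
M → I
I → S
I → G
G → L
G → E
E → R
R → N
E → J
J → O
O → A
J → K
E → C
C → F
E → P
I → Q
I → B

Visit order: D, H, M, I, S, G, L, E, R, N, J, O, A, K, C, F, P, Q, B

A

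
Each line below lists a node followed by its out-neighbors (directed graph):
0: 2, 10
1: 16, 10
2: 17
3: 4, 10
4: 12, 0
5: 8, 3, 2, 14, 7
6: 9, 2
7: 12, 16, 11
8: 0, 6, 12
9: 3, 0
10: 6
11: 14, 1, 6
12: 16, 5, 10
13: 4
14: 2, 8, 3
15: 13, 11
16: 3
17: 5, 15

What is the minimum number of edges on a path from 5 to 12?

2

Level 0: 5
Level 1: 2, 3, 7, 8, 14
Level 2: 0, 4, 6, 10, 11, 12, 16, 17
Level 3: 1, 9, 15
Level 4: 13
12 first appears at level 2.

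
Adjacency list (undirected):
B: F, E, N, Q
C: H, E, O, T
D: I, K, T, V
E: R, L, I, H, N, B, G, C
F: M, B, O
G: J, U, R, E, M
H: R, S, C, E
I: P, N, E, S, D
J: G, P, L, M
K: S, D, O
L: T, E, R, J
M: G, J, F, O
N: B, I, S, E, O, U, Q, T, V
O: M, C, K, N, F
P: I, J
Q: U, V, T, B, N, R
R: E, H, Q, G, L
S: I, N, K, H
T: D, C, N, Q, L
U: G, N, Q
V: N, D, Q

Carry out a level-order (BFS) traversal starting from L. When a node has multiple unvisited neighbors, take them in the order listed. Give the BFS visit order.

Visit L; enqueue T, E, R, J → queue [T, E, R, J]
Visit T; enqueue D, C, N, Q → queue [E, R, J, D, C, N, Q]
Visit E; enqueue I, H, B, G → queue [R, J, D, C, N, Q, I, H, B, G]
Visit R → queue [J, D, C, N, Q, I, H, B, G]
Visit J; enqueue P, M → queue [D, C, N, Q, I, H, B, G, P, M]
Visit D; enqueue K, V → queue [C, N, Q, I, H, B, G, P, M, K, V]
Visit C; enqueue O → queue [N, Q, I, H, B, G, P, M, K, V, O]
Visit N; enqueue S, U → queue [Q, I, H, B, G, P, M, K, V, O, S, U]
Visit Q → queue [I, H, B, G, P, M, K, V, O, S, U]
Visit I → queue [H, B, G, P, M, K, V, O, S, U]
Visit H → queue [B, G, P, M, K, V, O, S, U]
Visit B; enqueue F → queue [G, P, M, K, V, O, S, U, F]
Visit G → queue [P, M, K, V, O, S, U, F]
Visit P → queue [M, K, V, O, S, U, F]
Visit M → queue [K, V, O, S, U, F]
Visit K → queue [V, O, S, U, F]
Visit V → queue [O, S, U, F]
Visit O → queue [S, U, F]
Visit S → queue [U, F]
Visit U → queue [F]
Visit F → queue []

L → T → E → R → J → D → C → N → Q → I → H → B → G → P → M → K → V → O → S → U → F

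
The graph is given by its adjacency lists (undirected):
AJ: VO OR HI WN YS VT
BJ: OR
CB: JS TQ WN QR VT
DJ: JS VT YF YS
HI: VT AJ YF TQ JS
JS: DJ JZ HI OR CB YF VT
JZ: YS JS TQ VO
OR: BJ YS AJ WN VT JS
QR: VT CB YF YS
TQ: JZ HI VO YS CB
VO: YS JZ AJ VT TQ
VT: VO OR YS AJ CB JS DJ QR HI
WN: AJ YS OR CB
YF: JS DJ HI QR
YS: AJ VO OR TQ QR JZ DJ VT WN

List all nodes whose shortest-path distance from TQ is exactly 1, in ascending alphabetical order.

Level 0: TQ
Level 1: CB, HI, JZ, VO, YS
Level 2: AJ, DJ, JS, OR, QR, VT, WN, YF
Level 3: BJ

CB, HI, JZ, VO, YS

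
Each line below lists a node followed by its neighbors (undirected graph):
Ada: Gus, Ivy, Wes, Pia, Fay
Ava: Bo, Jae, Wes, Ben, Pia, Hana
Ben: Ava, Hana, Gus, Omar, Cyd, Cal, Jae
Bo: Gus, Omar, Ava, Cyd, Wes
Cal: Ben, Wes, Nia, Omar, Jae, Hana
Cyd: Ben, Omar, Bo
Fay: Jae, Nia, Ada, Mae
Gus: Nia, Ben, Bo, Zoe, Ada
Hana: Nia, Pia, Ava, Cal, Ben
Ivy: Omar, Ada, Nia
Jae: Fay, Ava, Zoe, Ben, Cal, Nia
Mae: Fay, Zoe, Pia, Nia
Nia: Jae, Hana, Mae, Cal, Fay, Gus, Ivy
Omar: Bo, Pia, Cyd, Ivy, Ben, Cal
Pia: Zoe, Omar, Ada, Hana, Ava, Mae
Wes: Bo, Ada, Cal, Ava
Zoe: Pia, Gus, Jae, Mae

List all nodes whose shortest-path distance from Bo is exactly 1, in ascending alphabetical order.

Ava, Cyd, Gus, Omar, Wes

Level 0: Bo
Level 1: Ava, Cyd, Gus, Omar, Wes
Level 2: Ada, Ben, Cal, Hana, Ivy, Jae, Nia, Pia, Zoe
Level 3: Fay, Mae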